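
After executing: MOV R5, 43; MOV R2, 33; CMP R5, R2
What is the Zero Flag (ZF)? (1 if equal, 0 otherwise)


Register state trace:
  MOV R5, 43  → R5 = 43
  MOV R2, 33  → R2 = 33
  CMP R5, R2  → computes 43 - 33 = 10
  Result is nonzero, so values are not equal
ZF = 0

0


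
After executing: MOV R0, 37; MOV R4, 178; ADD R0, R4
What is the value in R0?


Register state trace:
  MOV R0, 37  → R0 = 37
  MOV R4, 178  → R4 = 178
  ADD R0, R4  → R0 = 37 + 178 = 215
Final: R0 = 215

215


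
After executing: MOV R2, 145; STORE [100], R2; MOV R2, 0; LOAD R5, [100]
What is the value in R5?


Register and memory trace:
  MOV R2, 145  → R2 = 145
  STORE [100], R2  → mem[100] = 145
  MOV R2, 0  → R2 = 0
  LOAD R5, [100]  → R5 = mem[100] = 145
Final: R5 = 145

145


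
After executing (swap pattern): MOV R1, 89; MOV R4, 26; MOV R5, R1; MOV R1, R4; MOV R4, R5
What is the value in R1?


Register state trace (swap pattern):
  MOV R1, 89  → R1 = 89
  MOV R4, 26  → R4 = 26
  MOV R5, R1  → R5 = 89  (save R1)
  MOV R1, R4  → R1 = 26  (R1 gets R4's value)
  MOV R4, R5  → R4 = 89  (R4 gets saved value)
Final: R1 = 26

26


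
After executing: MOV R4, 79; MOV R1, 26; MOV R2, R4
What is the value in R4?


Register state trace:
  MOV R4, 79  → R4 = 79
  MOV R1, 26  → R1 = 26
  MOV R2, R4  → R2 = 79
Final: R4 = 79

79


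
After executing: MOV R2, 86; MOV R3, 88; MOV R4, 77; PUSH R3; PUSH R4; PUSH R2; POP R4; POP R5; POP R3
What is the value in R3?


Stack trace (top is rightmost):
  MOV R2, 86  → R2 = 86
  MOV R3, 88  → R3 = 88
  MOV R4, 77  → R4 = 77
  PUSH R3  → stack: [88]
  PUSH R4  → stack: [88, 77]
  PUSH R2  → stack: [88, 77, 86]
  POP R4  → R4 = 86, stack: [88, 77]
  POP R5  → R5 = 77, stack: [88]
  POP R3  → R3 = 88, stack: []
Final: R3 = 88

88


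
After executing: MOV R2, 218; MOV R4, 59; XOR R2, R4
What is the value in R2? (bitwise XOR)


Register state trace:
  MOV R2, 218  → R2 = 218 (0b11011010)
  MOV R4, 59  → R4 = 59 (0b00111011)
  XOR R2, R4  → R2 = 218 XOR 59 = 225 (0b11100001)
Final: R2 = 225

225


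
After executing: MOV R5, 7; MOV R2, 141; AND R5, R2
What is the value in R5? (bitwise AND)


Register state trace:
  MOV R5, 7  → R5 = 7 (0b00000111)
  MOV R2, 141  → R2 = 141 (0b10001101)
  AND R5, R2  → R5 = 7 AND 141 = 5 (0b00000101)
Final: R5 = 5

5


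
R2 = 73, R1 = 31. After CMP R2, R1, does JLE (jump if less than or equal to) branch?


Trace:
  R2 = 73, R1 = 31
  CMP R2, R1  → compares 73 vs 31
  JLE checks: is 73 less than or equal to 31?
  73 > 31, so condition is false
Branch taken: No

No


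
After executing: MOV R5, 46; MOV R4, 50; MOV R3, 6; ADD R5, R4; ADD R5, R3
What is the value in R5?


Register state trace:
  MOV R5, 46  → R5 = 46
  MOV R4, 50  → R4 = 50
  MOV R3, 6  → R3 = 6
  ADD R5, R4  → R5 = 46 + 50 = 96
  ADD R5, R3  → R5 = 96 + 6 = 102
Final: R5 = 102

102


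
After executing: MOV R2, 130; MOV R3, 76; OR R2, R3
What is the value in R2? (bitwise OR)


Register state trace:
  MOV R2, 130  → R2 = 130 (0b10000010)
  MOV R3, 76  → R3 = 76 (0b01001100)
  OR R2, R3   → R2 = 130 OR 76 = 206 (0b11001110)
Final: R2 = 206

206


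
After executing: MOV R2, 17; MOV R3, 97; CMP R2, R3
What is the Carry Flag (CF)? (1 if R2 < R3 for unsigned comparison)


Register state trace:
  MOV R2, 17  → R2 = 17
  MOV R3, 97  → R3 = 97
  CMP R2, R3  → unsigned 17 - 97: borrow occurs
  17 < 97, so CF = 1
CF = 1

1


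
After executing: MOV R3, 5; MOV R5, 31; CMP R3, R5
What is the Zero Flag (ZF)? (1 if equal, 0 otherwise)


Register state trace:
  MOV R3, 5  → R3 = 5
  MOV R5, 31  → R5 = 31
  CMP R3, R5  → computes 5 - 31 = -26
  Result is nonzero, so values are not equal
ZF = 0

0


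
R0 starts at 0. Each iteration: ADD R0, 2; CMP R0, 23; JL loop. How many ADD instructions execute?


Loop trace (R0 starts at 0, target 23, step 2):
  ADD #1: R0 = 0 + 2 = 2  → 2 < 23, loop
  ADD #2: R0 = 2 + 2 = 4  → 4 < 23, loop
  ADD #3: R0 = 4 + 2 = 6  → 6 < 23, loop
  ADD #4: R0 = 6 + 2 = 8  → 8 < 23, loop
  ADD #5: R0 = 8 + 2 = 10  → 10 < 23, loop
  ADD #6: R0 = 10 + 2 = 12  → 12 < 23, loop
  ADD #7: R0 = 12 + 2 = 14  → 14 < 23, loop
  ADD #8: R0 = 14 + 2 = 16  → 16 < 23, loop
  ADD #9: R0 = 16 + 2 = 18  → 18 < 23, loop
  ADD #10: R0 = 18 + 2 = 20  → 20 < 23, loop
  ADD #11: R0 = 20 + 2 = 22  → 22 < 23, loop
  ADD #12: R0 = 22 + 2 = 24  → 24 >= 23, exit
Total ADD instructions: 12

12


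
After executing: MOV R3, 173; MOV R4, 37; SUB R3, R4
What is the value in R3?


Register state trace:
  MOV R3, 173  → R3 = 173
  MOV R4, 37  → R4 = 37
  SUB R3, R4  → R3 = 173 - 37 = 136
Final: R3 = 136

136


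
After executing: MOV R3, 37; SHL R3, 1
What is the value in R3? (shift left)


Register state trace:
  MOV R3, 37  → R3 = 37
  SHL R3, 1  → R3 = 37 << 1 = 37 * 2^1 = 74
Final: R3 = 74

74


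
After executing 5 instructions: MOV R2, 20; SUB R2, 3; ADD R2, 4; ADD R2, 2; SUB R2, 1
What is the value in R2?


Register state trace:
  MOV R2, 20  → R2 = 20
  SUB R2, 3  → R2 = 20 - 3 = 17
  ADD R2, 4  → R2 = 17 + 4 = 21
  ADD R2, 2  → R2 = 21 + 2 = 23
  SUB R2, 1  → R2 = 23 - 1 = 22
Final: R2 = 22

22


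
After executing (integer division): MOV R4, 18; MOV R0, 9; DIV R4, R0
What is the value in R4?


Register state trace:
  MOV R4, 18  → R4 = 18
  MOV R0, 9  → R0 = 9
  DIV R4, R0  → R4 = 18 // 9 = 2
Final: R4 = 2

2


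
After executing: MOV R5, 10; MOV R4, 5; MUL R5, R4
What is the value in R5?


Register state trace:
  MOV R5, 10  → R5 = 10
  MOV R4, 5  → R4 = 5
  MUL R5, R4  → R5 = 10 * 5 = 50
Final: R5 = 50

50


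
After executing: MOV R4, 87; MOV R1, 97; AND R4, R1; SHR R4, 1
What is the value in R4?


Register state trace:
  MOV R4, 87  → R4 = 87 (0b01010111)
  MOV R1, 97  → R1 = 97 (0b01100001)
  AND R4, R1  → R4 = 87 AND 97 = 65 (0b01000001)
  SHR R4, 1  → R4 = 65 >> 1 = 32
Final: R4 = 32

32


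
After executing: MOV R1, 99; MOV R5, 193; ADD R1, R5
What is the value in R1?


Register state trace:
  MOV R1, 99  → R1 = 99
  MOV R5, 193  → R5 = 193
  ADD R1, R5  → R1 = 99 + 193 = 292
Final: R1 = 292

292


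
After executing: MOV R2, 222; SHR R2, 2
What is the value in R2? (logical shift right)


Register state trace:
  MOV R2, 222  → R2 = 222
  SHR R2, 2  → R2 = 222 >> 2 = 222 // 2^2 = 55
Final: R2 = 55

55


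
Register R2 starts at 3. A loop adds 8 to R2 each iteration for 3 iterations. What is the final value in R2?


Starting value: R2 = 3
  Iter 1: R2 = 3 + 8 = 11
  Iter 2: R2 = 11 + 8 = 19
  Iter 3: R2 = 19 + 8 = 27
Final: R2 = 27

27


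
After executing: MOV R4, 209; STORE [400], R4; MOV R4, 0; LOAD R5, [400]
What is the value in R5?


Register and memory trace:
  MOV R4, 209  → R4 = 209
  STORE [400], R4  → mem[400] = 209
  MOV R4, 0  → R4 = 0
  LOAD R5, [400]  → R5 = mem[400] = 209
Final: R5 = 209

209


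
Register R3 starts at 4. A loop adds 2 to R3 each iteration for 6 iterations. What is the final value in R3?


Starting value: R3 = 4
  Iter 1: R3 = 4 + 2 = 6
  Iter 2: R3 = 6 + 2 = 8
  Iter 3: R3 = 8 + 2 = 10
  Iter 4: R3 = 10 + 2 = 12
  Iter 5: R3 = 12 + 2 = 14
  Iter 6: R3 = 14 + 2 = 16
Final: R3 = 16

16


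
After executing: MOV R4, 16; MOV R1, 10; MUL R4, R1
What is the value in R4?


Register state trace:
  MOV R4, 16  → R4 = 16
  MOV R1, 10  → R1 = 10
  MUL R4, R1  → R4 = 16 * 10 = 160
Final: R4 = 160

160


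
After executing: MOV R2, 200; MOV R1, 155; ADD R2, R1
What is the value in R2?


Register state trace:
  MOV R2, 200  → R2 = 200
  MOV R1, 155  → R1 = 155
  ADD R2, R1  → R2 = 200 + 155 = 355
Final: R2 = 355

355


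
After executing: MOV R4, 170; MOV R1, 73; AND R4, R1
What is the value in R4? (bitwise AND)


Register state trace:
  MOV R4, 170  → R4 = 170 (0b10101010)
  MOV R1, 73  → R1 = 73 (0b01001001)
  AND R4, R1  → R4 = 170 AND 73 = 8 (0b00001000)
Final: R4 = 8

8


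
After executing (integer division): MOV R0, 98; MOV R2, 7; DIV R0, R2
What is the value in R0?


Register state trace:
  MOV R0, 98  → R0 = 98
  MOV R2, 7  → R2 = 7
  DIV R0, R2  → R0 = 98 // 7 = 14
Final: R0 = 14

14


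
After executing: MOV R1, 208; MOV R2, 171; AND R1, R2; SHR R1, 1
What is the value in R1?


Register state trace:
  MOV R1, 208  → R1 = 208 (0b11010000)
  MOV R2, 171  → R2 = 171 (0b10101011)
  AND R1, R2  → R1 = 208 AND 171 = 128 (0b10000000)
  SHR R1, 1  → R1 = 128 >> 1 = 64
Final: R1 = 64

64


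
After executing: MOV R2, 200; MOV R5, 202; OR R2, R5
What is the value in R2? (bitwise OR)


Register state trace:
  MOV R2, 200  → R2 = 200 (0b11001000)
  MOV R5, 202  → R5 = 202 (0b11001010)
  OR R2, R5   → R2 = 200 OR 202 = 202 (0b11001010)
Final: R2 = 202

202


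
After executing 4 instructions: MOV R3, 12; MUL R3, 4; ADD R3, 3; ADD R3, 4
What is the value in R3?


Register state trace:
  MOV R3, 12  → R3 = 12
  MUL R3, 4  → R3 = 12 * 4 = 48
  ADD R3, 3  → R3 = 48 + 3 = 51
  ADD R3, 4  → R3 = 51 + 4 = 55
Final: R3 = 55

55


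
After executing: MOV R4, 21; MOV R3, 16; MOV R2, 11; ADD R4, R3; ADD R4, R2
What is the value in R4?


Register state trace:
  MOV R4, 21  → R4 = 21
  MOV R3, 16  → R3 = 16
  MOV R2, 11  → R2 = 11
  ADD R4, R3  → R4 = 21 + 16 = 37
  ADD R4, R2  → R4 = 37 + 11 = 48
Final: R4 = 48

48


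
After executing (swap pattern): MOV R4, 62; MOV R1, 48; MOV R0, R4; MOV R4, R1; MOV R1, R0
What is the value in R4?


Register state trace (swap pattern):
  MOV R4, 62  → R4 = 62
  MOV R1, 48  → R1 = 48
  MOV R0, R4  → R0 = 62  (save R4)
  MOV R4, R1  → R4 = 48  (R4 gets R1's value)
  MOV R1, R0  → R1 = 62  (R1 gets saved value)
Final: R4 = 48

48


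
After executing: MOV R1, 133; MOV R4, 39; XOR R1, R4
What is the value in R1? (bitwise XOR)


Register state trace:
  MOV R1, 133  → R1 = 133 (0b10000101)
  MOV R4, 39  → R4 = 39 (0b00100111)
  XOR R1, R4  → R1 = 133 XOR 39 = 162 (0b10100010)
Final: R1 = 162

162


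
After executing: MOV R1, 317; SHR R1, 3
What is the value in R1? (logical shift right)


Register state trace:
  MOV R1, 317  → R1 = 317
  SHR R1, 3  → R1 = 317 >> 3 = 317 // 2^3 = 39
Final: R1 = 39

39


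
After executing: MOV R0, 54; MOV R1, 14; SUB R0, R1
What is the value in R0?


Register state trace:
  MOV R0, 54  → R0 = 54
  MOV R1, 14  → R1 = 14
  SUB R0, R1  → R0 = 54 - 14 = 40
Final: R0 = 40

40


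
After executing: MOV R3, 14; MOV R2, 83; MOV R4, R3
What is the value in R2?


Register state trace:
  MOV R3, 14  → R3 = 14
  MOV R2, 83  → R2 = 83
  MOV R4, R3  → R4 = 14
Final: R2 = 83

83


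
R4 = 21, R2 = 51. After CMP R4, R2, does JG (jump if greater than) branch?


Trace:
  R4 = 21, R2 = 51
  CMP R4, R2  → compares 21 vs 51
  JG checks: is 21 greater than 51?
  21 < 51, so condition is false
Branch taken: No

No


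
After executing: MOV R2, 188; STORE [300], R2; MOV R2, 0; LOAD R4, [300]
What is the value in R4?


Register and memory trace:
  MOV R2, 188  → R2 = 188
  STORE [300], R2  → mem[300] = 188
  MOV R2, 0  → R2 = 0
  LOAD R4, [300]  → R4 = mem[300] = 188
Final: R4 = 188

188


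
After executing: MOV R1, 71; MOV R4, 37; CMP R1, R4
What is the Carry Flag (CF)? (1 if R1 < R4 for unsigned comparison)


Register state trace:
  MOV R1, 71  → R1 = 71
  MOV R4, 37  → R4 = 37
  CMP R1, R4  → unsigned 71 - 37: no borrow
  71 >= 37, so CF = 0
CF = 0

0


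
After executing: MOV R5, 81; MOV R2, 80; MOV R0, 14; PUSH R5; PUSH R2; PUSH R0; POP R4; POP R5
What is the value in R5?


Stack trace (top is rightmost):
  MOV R5, 81  → R5 = 81
  MOV R2, 80  → R2 = 80
  MOV R0, 14  → R0 = 14
  PUSH R5  → stack: [81]
  PUSH R2  → stack: [81, 80]
  PUSH R0  → stack: [81, 80, 14]
  POP R4  → R4 = 14, stack: [81, 80]
  POP R5  → R5 = 80, stack: [81]
Final: R5 = 80

80


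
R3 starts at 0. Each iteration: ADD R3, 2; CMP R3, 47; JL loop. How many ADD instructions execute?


Loop trace (R3 starts at 0, target 47, step 2):
  ADD #1: R3 = 0 + 2 = 2  → 2 < 47, loop
  ADD #2: R3 = 2 + 2 = 4  → 4 < 47, loop
  ADD #3: R3 = 4 + 2 = 6  → 6 < 47, loop
  ADD #4: R3 = 6 + 2 = 8  → 8 < 47, loop
  ADD #5: R3 = 8 + 2 = 10  → 10 < 47, loop
  ADD #6: R3 = 10 + 2 = 12  → 12 < 47, loop
  ADD #7: R3 = 12 + 2 = 14  → 14 < 47, loop
  ADD #8: R3 = 14 + 2 = 16  → 16 < 47, loop
  ADD #9: R3 = 16 + 2 = 18  → 18 < 47, loop
  ADD #10: R3 = 18 + 2 = 20  → 20 < 47, loop
  ADD #11: R3 = 20 + 2 = 22  → 22 < 47, loop
  ADD #12: R3 = 22 + 2 = 24  → 24 < 47, loop
  ADD #13: R3 = 24 + 2 = 26  → 26 < 47, loop
  ADD #14: R3 = 26 + 2 = 28  → 28 < 47, loop
  ADD #15: R3 = 28 + 2 = 30  → 30 < 47, loop
  ADD #16: R3 = 30 + 2 = 32  → 32 < 47, loop
  ADD #17: R3 = 32 + 2 = 34  → 34 < 47, loop
  ADD #18: R3 = 34 + 2 = 36  → 36 < 47, loop
  ADD #19: R3 = 36 + 2 = 38  → 38 < 47, loop
  ADD #20: R3 = 38 + 2 = 40  → 40 < 47, loop
  ADD #21: R3 = 40 + 2 = 42  → 42 < 47, loop
  ADD #22: R3 = 42 + 2 = 44  → 44 < 47, loop
  ADD #23: R3 = 44 + 2 = 46  → 46 < 47, loop
  ADD #24: R3 = 46 + 2 = 48  → 48 >= 47, exit
Total ADD instructions: 24

24


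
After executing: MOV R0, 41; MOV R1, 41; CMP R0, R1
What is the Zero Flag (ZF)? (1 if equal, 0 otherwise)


Register state trace:
  MOV R0, 41  → R0 = 41
  MOV R1, 41  → R1 = 41
  CMP R0, R1  → computes 41 - 41 = 0
  Result is zero, so values are equal
ZF = 1

1


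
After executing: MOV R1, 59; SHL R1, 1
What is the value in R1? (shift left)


Register state trace:
  MOV R1, 59  → R1 = 59
  SHL R1, 1  → R1 = 59 << 1 = 59 * 2^1 = 118
Final: R1 = 118

118


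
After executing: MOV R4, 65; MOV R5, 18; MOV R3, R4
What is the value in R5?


Register state trace:
  MOV R4, 65  → R4 = 65
  MOV R5, 18  → R5 = 18
  MOV R3, R4  → R3 = 65
Final: R5 = 18

18


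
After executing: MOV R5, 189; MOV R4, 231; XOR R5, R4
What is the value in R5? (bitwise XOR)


Register state trace:
  MOV R5, 189  → R5 = 189 (0b10111101)
  MOV R4, 231  → R4 = 231 (0b11100111)
  XOR R5, R4  → R5 = 189 XOR 231 = 90 (0b01011010)
Final: R5 = 90

90


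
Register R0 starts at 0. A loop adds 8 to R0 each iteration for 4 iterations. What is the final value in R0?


Starting value: R0 = 0
  Iter 1: R0 = 0 + 8 = 8
  Iter 2: R0 = 8 + 8 = 16
  Iter 3: R0 = 16 + 8 = 24
  Iter 4: R0 = 24 + 8 = 32
Final: R0 = 32

32


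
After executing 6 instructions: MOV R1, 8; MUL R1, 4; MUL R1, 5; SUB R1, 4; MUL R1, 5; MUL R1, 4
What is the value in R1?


Register state trace:
  MOV R1, 8  → R1 = 8
  MUL R1, 4  → R1 = 8 * 4 = 32
  MUL R1, 5  → R1 = 32 * 5 = 160
  SUB R1, 4  → R1 = 160 - 4 = 156
  MUL R1, 5  → R1 = 156 * 5 = 780
  MUL R1, 4  → R1 = 780 * 4 = 3120
Final: R1 = 3120

3120


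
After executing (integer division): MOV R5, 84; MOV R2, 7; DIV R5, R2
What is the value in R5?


Register state trace:
  MOV R5, 84  → R5 = 84
  MOV R2, 7  → R2 = 7
  DIV R5, R2  → R5 = 84 // 7 = 12
Final: R5 = 12

12


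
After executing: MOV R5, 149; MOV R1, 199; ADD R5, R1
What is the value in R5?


Register state trace:
  MOV R5, 149  → R5 = 149
  MOV R1, 199  → R1 = 199
  ADD R5, R1  → R5 = 149 + 199 = 348
Final: R5 = 348

348


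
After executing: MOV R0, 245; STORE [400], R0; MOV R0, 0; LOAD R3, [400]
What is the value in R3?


Register and memory trace:
  MOV R0, 245  → R0 = 245
  STORE [400], R0  → mem[400] = 245
  MOV R0, 0  → R0 = 0
  LOAD R3, [400]  → R3 = mem[400] = 245
Final: R3 = 245

245


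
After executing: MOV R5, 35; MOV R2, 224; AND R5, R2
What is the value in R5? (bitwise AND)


Register state trace:
  MOV R5, 35  → R5 = 35 (0b00100011)
  MOV R2, 224  → R2 = 224 (0b11100000)
  AND R5, R2  → R5 = 35 AND 224 = 32 (0b00100000)
Final: R5 = 32

32


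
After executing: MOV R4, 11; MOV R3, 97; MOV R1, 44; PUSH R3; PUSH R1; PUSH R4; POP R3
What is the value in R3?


Stack trace (top is rightmost):
  MOV R4, 11  → R4 = 11
  MOV R3, 97  → R3 = 97
  MOV R1, 44  → R1 = 44
  PUSH R3  → stack: [97]
  PUSH R1  → stack: [97, 44]
  PUSH R4  → stack: [97, 44, 11]
  POP R3  → R3 = 11, stack: [97, 44]
Final: R3 = 11

11


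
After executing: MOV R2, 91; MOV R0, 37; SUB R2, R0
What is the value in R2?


Register state trace:
  MOV R2, 91  → R2 = 91
  MOV R0, 37  → R0 = 37
  SUB R2, R0  → R2 = 91 - 37 = 54
Final: R2 = 54

54


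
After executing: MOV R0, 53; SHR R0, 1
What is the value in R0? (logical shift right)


Register state trace:
  MOV R0, 53  → R0 = 53
  SHR R0, 1  → R0 = 53 >> 1 = 53 // 2^1 = 26
Final: R0 = 26

26


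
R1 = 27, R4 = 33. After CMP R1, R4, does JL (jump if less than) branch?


Trace:
  R1 = 27, R4 = 33
  CMP R1, R4  → compares 27 vs 33
  JL checks: is 27 less than 33?
  27 < 33, so condition is true
Branch taken: Yes

Yes


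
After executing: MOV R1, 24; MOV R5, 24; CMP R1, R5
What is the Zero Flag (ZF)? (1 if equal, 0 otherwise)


Register state trace:
  MOV R1, 24  → R1 = 24
  MOV R5, 24  → R5 = 24
  CMP R1, R5  → computes 24 - 24 = 0
  Result is zero, so values are equal
ZF = 1

1


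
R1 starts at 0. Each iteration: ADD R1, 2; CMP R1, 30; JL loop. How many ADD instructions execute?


Loop trace (R1 starts at 0, target 30, step 2):
  ADD #1: R1 = 0 + 2 = 2  → 2 < 30, loop
  ADD #2: R1 = 2 + 2 = 4  → 4 < 30, loop
  ADD #3: R1 = 4 + 2 = 6  → 6 < 30, loop
  ADD #4: R1 = 6 + 2 = 8  → 8 < 30, loop
  ADD #5: R1 = 8 + 2 = 10  → 10 < 30, loop
  ADD #6: R1 = 10 + 2 = 12  → 12 < 30, loop
  ADD #7: R1 = 12 + 2 = 14  → 14 < 30, loop
  ADD #8: R1 = 14 + 2 = 16  → 16 < 30, loop
  ADD #9: R1 = 16 + 2 = 18  → 18 < 30, loop
  ADD #10: R1 = 18 + 2 = 20  → 20 < 30, loop
  ADD #11: R1 = 20 + 2 = 22  → 22 < 30, loop
  ADD #12: R1 = 22 + 2 = 24  → 24 < 30, loop
  ADD #13: R1 = 24 + 2 = 26  → 26 < 30, loop
  ADD #14: R1 = 26 + 2 = 28  → 28 < 30, loop
  ADD #15: R1 = 28 + 2 = 30  → 30 >= 30, exit
Total ADD instructions: 15

15


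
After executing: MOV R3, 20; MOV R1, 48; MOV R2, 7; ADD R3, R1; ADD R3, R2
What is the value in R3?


Register state trace:
  MOV R3, 20  → R3 = 20
  MOV R1, 48  → R1 = 48
  MOV R2, 7  → R2 = 7
  ADD R3, R1  → R3 = 20 + 48 = 68
  ADD R3, R2  → R3 = 68 + 7 = 75
Final: R3 = 75

75


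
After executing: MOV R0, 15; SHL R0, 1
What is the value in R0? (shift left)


Register state trace:
  MOV R0, 15  → R0 = 15
  SHL R0, 1  → R0 = 15 << 1 = 15 * 2^1 = 30
Final: R0 = 30

30


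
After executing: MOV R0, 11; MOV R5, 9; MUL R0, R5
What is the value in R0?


Register state trace:
  MOV R0, 11  → R0 = 11
  MOV R5, 9  → R5 = 9
  MUL R0, R5  → R0 = 11 * 9 = 99
Final: R0 = 99

99


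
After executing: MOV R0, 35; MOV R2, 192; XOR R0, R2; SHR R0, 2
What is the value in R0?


Register state trace:
  MOV R0, 35  → R0 = 35 (0b00100011)
  MOV R2, 192  → R2 = 192 (0b11000000)
  XOR R0, R2  → R0 = 35 XOR 192 = 227 (0b11100011)
  SHR R0, 2  → R0 = 227 >> 2 = 56
Final: R0 = 56

56


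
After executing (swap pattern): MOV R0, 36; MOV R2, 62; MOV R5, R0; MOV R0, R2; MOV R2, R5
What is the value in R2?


Register state trace (swap pattern):
  MOV R0, 36  → R0 = 36
  MOV R2, 62  → R2 = 62
  MOV R5, R0  → R5 = 36  (save R0)
  MOV R0, R2  → R0 = 62  (R0 gets R2's value)
  MOV R2, R5  → R2 = 36  (R2 gets saved value)
Final: R2 = 36

36


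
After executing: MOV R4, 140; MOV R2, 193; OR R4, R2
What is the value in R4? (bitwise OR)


Register state trace:
  MOV R4, 140  → R4 = 140 (0b10001100)
  MOV R2, 193  → R2 = 193 (0b11000001)
  OR R4, R2   → R4 = 140 OR 193 = 205 (0b11001101)
Final: R4 = 205

205


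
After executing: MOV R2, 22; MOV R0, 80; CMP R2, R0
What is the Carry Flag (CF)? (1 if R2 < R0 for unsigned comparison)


Register state trace:
  MOV R2, 22  → R2 = 22
  MOV R0, 80  → R0 = 80
  CMP R2, R0  → unsigned 22 - 80: borrow occurs
  22 < 80, so CF = 1
CF = 1

1


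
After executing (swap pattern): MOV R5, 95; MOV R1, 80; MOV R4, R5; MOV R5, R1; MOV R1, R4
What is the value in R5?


Register state trace (swap pattern):
  MOV R5, 95  → R5 = 95
  MOV R1, 80  → R1 = 80
  MOV R4, R5  → R4 = 95  (save R5)
  MOV R5, R1  → R5 = 80  (R5 gets R1's value)
  MOV R1, R4  → R1 = 95  (R1 gets saved value)
Final: R5 = 80

80


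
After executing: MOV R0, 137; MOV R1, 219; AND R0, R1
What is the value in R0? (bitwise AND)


Register state trace:
  MOV R0, 137  → R0 = 137 (0b10001001)
  MOV R1, 219  → R1 = 219 (0b11011011)
  AND R0, R1  → R0 = 137 AND 219 = 137 (0b10001001)
Final: R0 = 137

137


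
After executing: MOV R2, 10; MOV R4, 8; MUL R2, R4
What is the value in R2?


Register state trace:
  MOV R2, 10  → R2 = 10
  MOV R4, 8  → R4 = 8
  MUL R2, R4  → R2 = 10 * 8 = 80
Final: R2 = 80

80


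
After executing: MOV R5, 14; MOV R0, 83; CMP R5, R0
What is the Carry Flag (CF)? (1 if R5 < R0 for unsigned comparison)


Register state trace:
  MOV R5, 14  → R5 = 14
  MOV R0, 83  → R0 = 83
  CMP R5, R0  → unsigned 14 - 83: borrow occurs
  14 < 83, so CF = 1
CF = 1

1


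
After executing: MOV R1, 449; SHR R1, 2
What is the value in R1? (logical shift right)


Register state trace:
  MOV R1, 449  → R1 = 449
  SHR R1, 2  → R1 = 449 >> 2 = 449 // 2^2 = 112
Final: R1 = 112

112


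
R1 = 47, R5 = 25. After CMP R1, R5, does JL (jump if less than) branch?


Trace:
  R1 = 47, R5 = 25
  CMP R1, R5  → compares 47 vs 25
  JL checks: is 47 less than 25?
  47 > 25, so condition is false
Branch taken: No

No


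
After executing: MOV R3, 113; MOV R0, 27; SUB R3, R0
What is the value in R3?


Register state trace:
  MOV R3, 113  → R3 = 113
  MOV R0, 27  → R0 = 27
  SUB R3, R0  → R3 = 113 - 27 = 86
Final: R3 = 86

86


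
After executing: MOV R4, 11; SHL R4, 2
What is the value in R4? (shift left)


Register state trace:
  MOV R4, 11  → R4 = 11
  SHL R4, 2  → R4 = 11 << 2 = 11 * 2^2 = 44
Final: R4 = 44

44


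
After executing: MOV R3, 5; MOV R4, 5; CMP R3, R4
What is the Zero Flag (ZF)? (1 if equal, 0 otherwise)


Register state trace:
  MOV R3, 5  → R3 = 5
  MOV R4, 5  → R4 = 5
  CMP R3, R4  → computes 5 - 5 = 0
  Result is zero, so values are equal
ZF = 1

1


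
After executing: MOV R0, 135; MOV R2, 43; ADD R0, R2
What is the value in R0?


Register state trace:
  MOV R0, 135  → R0 = 135
  MOV R2, 43  → R2 = 43
  ADD R0, R2  → R0 = 135 + 43 = 178
Final: R0 = 178

178


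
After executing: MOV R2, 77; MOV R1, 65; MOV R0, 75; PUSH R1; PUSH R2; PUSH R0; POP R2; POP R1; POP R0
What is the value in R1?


Stack trace (top is rightmost):
  MOV R2, 77  → R2 = 77
  MOV R1, 65  → R1 = 65
  MOV R0, 75  → R0 = 75
  PUSH R1  → stack: [65]
  PUSH R2  → stack: [65, 77]
  PUSH R0  → stack: [65, 77, 75]
  POP R2  → R2 = 75, stack: [65, 77]
  POP R1  → R1 = 77, stack: [65]
  POP R0  → R0 = 65, stack: []
Final: R1 = 77

77


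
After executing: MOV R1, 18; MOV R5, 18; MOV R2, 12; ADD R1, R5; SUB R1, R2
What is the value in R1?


Register state trace:
  MOV R1, 18  → R1 = 18
  MOV R5, 18  → R5 = 18
  MOV R2, 12  → R2 = 12
  ADD R1, R5  → R1 = 18 + 18 = 36
  SUB R1, R2  → R1 = 36 - 12 = 24
Final: R1 = 24

24


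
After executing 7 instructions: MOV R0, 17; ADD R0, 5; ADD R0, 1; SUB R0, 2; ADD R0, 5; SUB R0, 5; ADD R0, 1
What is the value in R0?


Register state trace:
  MOV R0, 17  → R0 = 17
  ADD R0, 5  → R0 = 17 + 5 = 22
  ADD R0, 1  → R0 = 22 + 1 = 23
  SUB R0, 2  → R0 = 23 - 2 = 21
  ADD R0, 5  → R0 = 21 + 5 = 26
  SUB R0, 5  → R0 = 26 - 5 = 21
  ADD R0, 1  → R0 = 21 + 1 = 22
Final: R0 = 22

22


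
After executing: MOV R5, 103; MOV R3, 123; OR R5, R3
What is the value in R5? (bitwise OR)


Register state trace:
  MOV R5, 103  → R5 = 103 (0b01100111)
  MOV R3, 123  → R3 = 123 (0b01111011)
  OR R5, R3   → R5 = 103 OR 123 = 127 (0b01111111)
Final: R5 = 127

127


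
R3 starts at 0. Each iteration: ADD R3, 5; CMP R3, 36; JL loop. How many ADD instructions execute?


Loop trace (R3 starts at 0, target 36, step 5):
  ADD #1: R3 = 0 + 5 = 5  → 5 < 36, loop
  ADD #2: R3 = 5 + 5 = 10  → 10 < 36, loop
  ADD #3: R3 = 10 + 5 = 15  → 15 < 36, loop
  ADD #4: R3 = 15 + 5 = 20  → 20 < 36, loop
  ADD #5: R3 = 20 + 5 = 25  → 25 < 36, loop
  ADD #6: R3 = 25 + 5 = 30  → 30 < 36, loop
  ADD #7: R3 = 30 + 5 = 35  → 35 < 36, loop
  ADD #8: R3 = 35 + 5 = 40  → 40 >= 36, exit
Total ADD instructions: 8

8


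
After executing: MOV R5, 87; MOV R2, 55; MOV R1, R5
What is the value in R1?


Register state trace:
  MOV R5, 87  → R5 = 87
  MOV R2, 55  → R2 = 55
  MOV R1, R5  → R1 = 87
Final: R1 = 87

87


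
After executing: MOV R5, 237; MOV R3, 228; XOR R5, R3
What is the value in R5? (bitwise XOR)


Register state trace:
  MOV R5, 237  → R5 = 237 (0b11101101)
  MOV R3, 228  → R3 = 228 (0b11100100)
  XOR R5, R3  → R5 = 237 XOR 228 = 9 (0b00001001)
Final: R5 = 9

9


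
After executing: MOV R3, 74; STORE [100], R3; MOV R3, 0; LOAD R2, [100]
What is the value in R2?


Register and memory trace:
  MOV R3, 74  → R3 = 74
  STORE [100], R3  → mem[100] = 74
  MOV R3, 0  → R3 = 0
  LOAD R2, [100]  → R2 = mem[100] = 74
Final: R2 = 74

74


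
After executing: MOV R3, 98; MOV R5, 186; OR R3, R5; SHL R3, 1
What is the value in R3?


Register state trace:
  MOV R3, 98  → R3 = 98 (0b01100010)
  MOV R5, 186  → R5 = 186 (0b10111010)
  OR R3, R5  → R3 = 98 OR 186 = 250 (0b11111010)
  SHL R3, 1  → R3 = 250 << 1 = 500
Final: R3 = 500

500


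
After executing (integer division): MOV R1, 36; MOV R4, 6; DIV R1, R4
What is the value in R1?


Register state trace:
  MOV R1, 36  → R1 = 36
  MOV R4, 6  → R4 = 6
  DIV R1, R4  → R1 = 36 // 6 = 6
Final: R1 = 6

6


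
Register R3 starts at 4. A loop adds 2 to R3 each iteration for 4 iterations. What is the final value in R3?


Starting value: R3 = 4
  Iter 1: R3 = 4 + 2 = 6
  Iter 2: R3 = 6 + 2 = 8
  Iter 3: R3 = 8 + 2 = 10
  Iter 4: R3 = 10 + 2 = 12
Final: R3 = 12

12


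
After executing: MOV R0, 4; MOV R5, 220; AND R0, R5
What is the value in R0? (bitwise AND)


Register state trace:
  MOV R0, 4  → R0 = 4 (0b00000100)
  MOV R5, 220  → R5 = 220 (0b11011100)
  AND R0, R5  → R0 = 4 AND 220 = 4 (0b00000100)
Final: R0 = 4

4


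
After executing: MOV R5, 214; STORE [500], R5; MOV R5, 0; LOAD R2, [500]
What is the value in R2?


Register and memory trace:
  MOV R5, 214  → R5 = 214
  STORE [500], R5  → mem[500] = 214
  MOV R5, 0  → R5 = 0
  LOAD R2, [500]  → R2 = mem[500] = 214
Final: R2 = 214

214


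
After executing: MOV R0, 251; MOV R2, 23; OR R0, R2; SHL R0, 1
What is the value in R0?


Register state trace:
  MOV R0, 251  → R0 = 251 (0b11111011)
  MOV R2, 23  → R2 = 23 (0b00010111)
  OR R0, R2  → R0 = 251 OR 23 = 255 (0b11111111)
  SHL R0, 1  → R0 = 255 << 1 = 510
Final: R0 = 510

510


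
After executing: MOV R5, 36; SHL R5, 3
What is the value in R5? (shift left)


Register state trace:
  MOV R5, 36  → R5 = 36
  SHL R5, 3  → R5 = 36 << 3 = 36 * 2^3 = 288
Final: R5 = 288

288


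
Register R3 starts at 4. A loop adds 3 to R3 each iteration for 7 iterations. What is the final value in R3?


Starting value: R3 = 4
  Iter 1: R3 = 4 + 3 = 7
  Iter 2: R3 = 7 + 3 = 10
  Iter 3: R3 = 10 + 3 = 13
  Iter 4: R3 = 13 + 3 = 16
  Iter 5: R3 = 16 + 3 = 19
  Iter 6: R3 = 19 + 3 = 22
  Iter 7: R3 = 22 + 3 = 25
Final: R3 = 25

25


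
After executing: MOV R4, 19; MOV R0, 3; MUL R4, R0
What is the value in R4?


Register state trace:
  MOV R4, 19  → R4 = 19
  MOV R0, 3  → R0 = 3
  MUL R4, R0  → R4 = 19 * 3 = 57
Final: R4 = 57

57


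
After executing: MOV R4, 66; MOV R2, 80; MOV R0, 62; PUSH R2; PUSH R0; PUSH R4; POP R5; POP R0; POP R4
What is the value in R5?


Stack trace (top is rightmost):
  MOV R4, 66  → R4 = 66
  MOV R2, 80  → R2 = 80
  MOV R0, 62  → R0 = 62
  PUSH R2  → stack: [80]
  PUSH R0  → stack: [80, 62]
  PUSH R4  → stack: [80, 62, 66]
  POP R5  → R5 = 66, stack: [80, 62]
  POP R0  → R0 = 62, stack: [80]
  POP R4  → R4 = 80, stack: []
Final: R5 = 66

66


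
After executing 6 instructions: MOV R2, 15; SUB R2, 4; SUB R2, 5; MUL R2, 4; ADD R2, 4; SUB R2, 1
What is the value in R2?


Register state trace:
  MOV R2, 15  → R2 = 15
  SUB R2, 4  → R2 = 15 - 4 = 11
  SUB R2, 5  → R2 = 11 - 5 = 6
  MUL R2, 4  → R2 = 6 * 4 = 24
  ADD R2, 4  → R2 = 24 + 4 = 28
  SUB R2, 1  → R2 = 28 - 1 = 27
Final: R2 = 27

27


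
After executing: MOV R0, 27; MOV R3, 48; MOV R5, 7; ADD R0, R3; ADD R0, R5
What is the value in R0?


Register state trace:
  MOV R0, 27  → R0 = 27
  MOV R3, 48  → R3 = 48
  MOV R5, 7  → R5 = 7
  ADD R0, R3  → R0 = 27 + 48 = 75
  ADD R0, R5  → R0 = 75 + 7 = 82
Final: R0 = 82

82


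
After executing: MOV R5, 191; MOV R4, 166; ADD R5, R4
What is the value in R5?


Register state trace:
  MOV R5, 191  → R5 = 191
  MOV R4, 166  → R4 = 166
  ADD R5, R4  → R5 = 191 + 166 = 357
Final: R5 = 357

357


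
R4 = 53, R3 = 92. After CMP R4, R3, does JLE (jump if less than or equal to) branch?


Trace:
  R4 = 53, R3 = 92
  CMP R4, R3  → compares 53 vs 92
  JLE checks: is 53 less than or equal to 92?
  53 < 92, so condition is true
Branch taken: Yes

Yes


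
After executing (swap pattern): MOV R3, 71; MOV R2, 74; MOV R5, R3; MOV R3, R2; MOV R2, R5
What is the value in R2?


Register state trace (swap pattern):
  MOV R3, 71  → R3 = 71
  MOV R2, 74  → R2 = 74
  MOV R5, R3  → R5 = 71  (save R3)
  MOV R3, R2  → R3 = 74  (R3 gets R2's value)
  MOV R2, R5  → R2 = 71  (R2 gets saved value)
Final: R2 = 71

71


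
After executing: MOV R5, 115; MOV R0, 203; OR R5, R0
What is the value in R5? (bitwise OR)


Register state trace:
  MOV R5, 115  → R5 = 115 (0b01110011)
  MOV R0, 203  → R0 = 203 (0b11001011)
  OR R5, R0   → R5 = 115 OR 203 = 251 (0b11111011)
Final: R5 = 251

251


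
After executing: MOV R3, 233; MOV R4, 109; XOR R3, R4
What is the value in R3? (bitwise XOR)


Register state trace:
  MOV R3, 233  → R3 = 233 (0b11101001)
  MOV R4, 109  → R4 = 109 (0b01101101)
  XOR R3, R4  → R3 = 233 XOR 109 = 132 (0b10000100)
Final: R3 = 132

132


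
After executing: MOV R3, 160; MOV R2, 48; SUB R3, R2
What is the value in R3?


Register state trace:
  MOV R3, 160  → R3 = 160
  MOV R2, 48  → R2 = 48
  SUB R3, R2  → R3 = 160 - 48 = 112
Final: R3 = 112

112


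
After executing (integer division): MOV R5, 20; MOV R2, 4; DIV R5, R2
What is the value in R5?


Register state trace:
  MOV R5, 20  → R5 = 20
  MOV R2, 4  → R2 = 4
  DIV R5, R2  → R5 = 20 // 4 = 5
Final: R5 = 5

5


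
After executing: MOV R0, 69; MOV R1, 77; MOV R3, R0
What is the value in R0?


Register state trace:
  MOV R0, 69  → R0 = 69
  MOV R1, 77  → R1 = 77
  MOV R3, R0  → R3 = 69
Final: R0 = 69

69


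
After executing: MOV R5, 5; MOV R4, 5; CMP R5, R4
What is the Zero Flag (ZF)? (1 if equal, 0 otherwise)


Register state trace:
  MOV R5, 5  → R5 = 5
  MOV R4, 5  → R4 = 5
  CMP R5, R4  → computes 5 - 5 = 0
  Result is zero, so values are equal
ZF = 1

1


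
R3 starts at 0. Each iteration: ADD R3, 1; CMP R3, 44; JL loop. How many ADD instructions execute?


Loop trace (R3 starts at 0, target 44, step 1):
  ADD #1: R3 = 0 + 1 = 1  → 1 < 44, loop
  ADD #2: R3 = 1 + 1 = 2  → 2 < 44, loop
  ADD #3: R3 = 2 + 1 = 3  → 3 < 44, loop
  ADD #4: R3 = 3 + 1 = 4  → 4 < 44, loop
  ADD #5: R3 = 4 + 1 = 5  → 5 < 44, loop
  ADD #6: R3 = 5 + 1 = 6  → 6 < 44, loop
  ADD #7: R3 = 6 + 1 = 7  → 7 < 44, loop
  ADD #8: R3 = 7 + 1 = 8  → 8 < 44, loop
  ADD #9: R3 = 8 + 1 = 9  → 9 < 44, loop
  ADD #10: R3 = 9 + 1 = 10  → 10 < 44, loop
  ADD #11: R3 = 10 + 1 = 11  → 11 < 44, loop
  ADD #12: R3 = 11 + 1 = 12  → 12 < 44, loop
  ADD #13: R3 = 12 + 1 = 13  → 13 < 44, loop
  ADD #14: R3 = 13 + 1 = 14  → 14 < 44, loop
  ADD #15: R3 = 14 + 1 = 15  → 15 < 44, loop
  ADD #16: R3 = 15 + 1 = 16  → 16 < 44, loop
  ADD #17: R3 = 16 + 1 = 17  → 17 < 44, loop
  ADD #18: R3 = 17 + 1 = 18  → 18 < 44, loop
  ADD #19: R3 = 18 + 1 = 19  → 19 < 44, loop
  ADD #20: R3 = 19 + 1 = 20  → 20 < 44, loop
  ADD #21: R3 = 20 + 1 = 21  → 21 < 44, loop
  ADD #22: R3 = 21 + 1 = 22  → 22 < 44, loop
  ADD #23: R3 = 22 + 1 = 23  → 23 < 44, loop
  ADD #24: R3 = 23 + 1 = 24  → 24 < 44, loop
  ADD #25: R3 = 24 + 1 = 25  → 25 < 44, loop
  ADD #26: R3 = 25 + 1 = 26  → 26 < 44, loop
  ADD #27: R3 = 26 + 1 = 27  → 27 < 44, loop
  ADD #28: R3 = 27 + 1 = 28  → 28 < 44, loop
  ADD #29: R3 = 28 + 1 = 29  → 29 < 44, loop
  ADD #30: R3 = 29 + 1 = 30  → 30 < 44, loop
  ADD #31: R3 = 30 + 1 = 31  → 31 < 44, loop
  ADD #32: R3 = 31 + 1 = 32  → 32 < 44, loop
  ADD #33: R3 = 32 + 1 = 33  → 33 < 44, loop
  ADD #34: R3 = 33 + 1 = 34  → 34 < 44, loop
  ADD #35: R3 = 34 + 1 = 35  → 35 < 44, loop
  ADD #36: R3 = 35 + 1 = 36  → 36 < 44, loop
  ADD #37: R3 = 36 + 1 = 37  → 37 < 44, loop
  ADD #38: R3 = 37 + 1 = 38  → 38 < 44, loop
  ADD #39: R3 = 38 + 1 = 39  → 39 < 44, loop
  ADD #40: R3 = 39 + 1 = 40  → 40 < 44, loop
  ADD #41: R3 = 40 + 1 = 41  → 41 < 44, loop
  ADD #42: R3 = 41 + 1 = 42  → 42 < 44, loop
  ADD #43: R3 = 42 + 1 = 43  → 43 < 44, loop
  ADD #44: R3 = 43 + 1 = 44  → 44 >= 44, exit
Total ADD instructions: 44

44


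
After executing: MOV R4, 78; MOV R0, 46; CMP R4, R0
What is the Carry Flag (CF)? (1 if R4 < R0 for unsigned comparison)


Register state trace:
  MOV R4, 78  → R4 = 78
  MOV R0, 46  → R0 = 46
  CMP R4, R0  → unsigned 78 - 46: no borrow
  78 >= 46, so CF = 0
CF = 0

0


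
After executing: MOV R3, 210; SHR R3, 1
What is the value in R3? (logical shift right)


Register state trace:
  MOV R3, 210  → R3 = 210
  SHR R3, 1  → R3 = 210 >> 1 = 210 // 2^1 = 105
Final: R3 = 105

105


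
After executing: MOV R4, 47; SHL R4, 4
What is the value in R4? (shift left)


Register state trace:
  MOV R4, 47  → R4 = 47
  SHL R4, 4  → R4 = 47 << 4 = 47 * 2^4 = 752
Final: R4 = 752

752


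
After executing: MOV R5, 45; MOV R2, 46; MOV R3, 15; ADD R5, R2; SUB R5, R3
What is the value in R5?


Register state trace:
  MOV R5, 45  → R5 = 45
  MOV R2, 46  → R2 = 46
  MOV R3, 15  → R3 = 15
  ADD R5, R2  → R5 = 45 + 46 = 91
  SUB R5, R3  → R5 = 91 - 15 = 76
Final: R5 = 76

76


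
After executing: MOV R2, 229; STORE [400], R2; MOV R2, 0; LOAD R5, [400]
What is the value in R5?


Register and memory trace:
  MOV R2, 229  → R2 = 229
  STORE [400], R2  → mem[400] = 229
  MOV R2, 0  → R2 = 0
  LOAD R5, [400]  → R5 = mem[400] = 229
Final: R5 = 229

229


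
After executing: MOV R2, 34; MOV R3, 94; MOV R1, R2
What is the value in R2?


Register state trace:
  MOV R2, 34  → R2 = 34
  MOV R3, 94  → R3 = 94
  MOV R1, R2  → R1 = 34
Final: R2 = 34

34


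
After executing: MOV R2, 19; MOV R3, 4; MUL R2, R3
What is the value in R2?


Register state trace:
  MOV R2, 19  → R2 = 19
  MOV R3, 4  → R3 = 4
  MUL R2, R3  → R2 = 19 * 4 = 76
Final: R2 = 76

76


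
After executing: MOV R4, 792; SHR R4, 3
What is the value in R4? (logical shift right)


Register state trace:
  MOV R4, 792  → R4 = 792
  SHR R4, 3  → R4 = 792 >> 3 = 792 // 2^3 = 99
Final: R4 = 99

99


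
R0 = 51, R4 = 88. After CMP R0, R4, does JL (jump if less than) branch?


Trace:
  R0 = 51, R4 = 88
  CMP R0, R4  → compares 51 vs 88
  JL checks: is 51 less than 88?
  51 < 88, so condition is true
Branch taken: Yes

Yes


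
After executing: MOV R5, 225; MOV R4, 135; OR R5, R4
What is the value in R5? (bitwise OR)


Register state trace:
  MOV R5, 225  → R5 = 225 (0b11100001)
  MOV R4, 135  → R4 = 135 (0b10000111)
  OR R5, R4   → R5 = 225 OR 135 = 231 (0b11100111)
Final: R5 = 231

231


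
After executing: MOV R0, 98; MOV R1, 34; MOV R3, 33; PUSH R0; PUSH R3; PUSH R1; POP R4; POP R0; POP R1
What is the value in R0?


Stack trace (top is rightmost):
  MOV R0, 98  → R0 = 98
  MOV R1, 34  → R1 = 34
  MOV R3, 33  → R3 = 33
  PUSH R0  → stack: [98]
  PUSH R3  → stack: [98, 33]
  PUSH R1  → stack: [98, 33, 34]
  POP R4  → R4 = 34, stack: [98, 33]
  POP R0  → R0 = 33, stack: [98]
  POP R1  → R1 = 98, stack: []
Final: R0 = 33

33


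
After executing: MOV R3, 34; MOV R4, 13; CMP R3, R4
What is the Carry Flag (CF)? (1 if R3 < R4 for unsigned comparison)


Register state trace:
  MOV R3, 34  → R3 = 34
  MOV R4, 13  → R4 = 13
  CMP R3, R4  → unsigned 34 - 13: no borrow
  34 >= 13, so CF = 0
CF = 0

0


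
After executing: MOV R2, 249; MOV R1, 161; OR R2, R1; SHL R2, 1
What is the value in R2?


Register state trace:
  MOV R2, 249  → R2 = 249 (0b11111001)
  MOV R1, 161  → R1 = 161 (0b10100001)
  OR R2, R1  → R2 = 249 OR 161 = 249 (0b11111001)
  SHL R2, 1  → R2 = 249 << 1 = 498
Final: R2 = 498

498


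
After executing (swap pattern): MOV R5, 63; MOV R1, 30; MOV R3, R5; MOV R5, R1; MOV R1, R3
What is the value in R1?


Register state trace (swap pattern):
  MOV R5, 63  → R5 = 63
  MOV R1, 30  → R1 = 30
  MOV R3, R5  → R3 = 63  (save R5)
  MOV R5, R1  → R5 = 30  (R5 gets R1's value)
  MOV R1, R3  → R1 = 63  (R1 gets saved value)
Final: R1 = 63

63


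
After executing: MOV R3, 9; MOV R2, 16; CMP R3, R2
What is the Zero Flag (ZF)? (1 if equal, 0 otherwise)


Register state trace:
  MOV R3, 9  → R3 = 9
  MOV R2, 16  → R2 = 16
  CMP R3, R2  → computes 9 - 16 = -7
  Result is nonzero, so values are not equal
ZF = 0

0


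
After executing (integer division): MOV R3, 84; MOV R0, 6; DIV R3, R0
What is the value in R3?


Register state trace:
  MOV R3, 84  → R3 = 84
  MOV R0, 6  → R0 = 6
  DIV R3, R0  → R3 = 84 // 6 = 14
Final: R3 = 14

14


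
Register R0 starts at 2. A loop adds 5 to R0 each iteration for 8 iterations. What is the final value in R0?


Starting value: R0 = 2
  Iter 1: R0 = 2 + 5 = 7
  Iter 2: R0 = 7 + 5 = 12
  Iter 3: R0 = 12 + 5 = 17
  Iter 4: R0 = 17 + 5 = 22
  Iter 5: R0 = 22 + 5 = 27
  Iter 6: R0 = 27 + 5 = 32
  Iter 7: R0 = 32 + 5 = 37
  Iter 8: R0 = 37 + 5 = 42
Final: R0 = 42

42


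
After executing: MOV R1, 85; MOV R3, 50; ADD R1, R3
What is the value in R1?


Register state trace:
  MOV R1, 85  → R1 = 85
  MOV R3, 50  → R3 = 50
  ADD R1, R3  → R1 = 85 + 50 = 135
Final: R1 = 135

135


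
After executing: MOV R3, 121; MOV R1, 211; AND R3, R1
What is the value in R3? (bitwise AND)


Register state trace:
  MOV R3, 121  → R3 = 121 (0b01111001)
  MOV R1, 211  → R1 = 211 (0b11010011)
  AND R3, R1  → R3 = 121 AND 211 = 81 (0b01010001)
Final: R3 = 81

81


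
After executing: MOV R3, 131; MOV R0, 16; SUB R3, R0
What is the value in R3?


Register state trace:
  MOV R3, 131  → R3 = 131
  MOV R0, 16  → R0 = 16
  SUB R3, R0  → R3 = 131 - 16 = 115
Final: R3 = 115

115


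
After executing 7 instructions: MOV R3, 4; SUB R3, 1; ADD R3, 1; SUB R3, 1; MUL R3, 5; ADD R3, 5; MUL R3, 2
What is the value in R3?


Register state trace:
  MOV R3, 4  → R3 = 4
  SUB R3, 1  → R3 = 4 - 1 = 3
  ADD R3, 1  → R3 = 3 + 1 = 4
  SUB R3, 1  → R3 = 4 - 1 = 3
  MUL R3, 5  → R3 = 3 * 5 = 15
  ADD R3, 5  → R3 = 15 + 5 = 20
  MUL R3, 2  → R3 = 20 * 2 = 40
Final: R3 = 40

40


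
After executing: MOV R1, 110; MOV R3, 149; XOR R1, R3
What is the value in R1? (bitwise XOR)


Register state trace:
  MOV R1, 110  → R1 = 110 (0b01101110)
  MOV R3, 149  → R3 = 149 (0b10010101)
  XOR R1, R3  → R1 = 110 XOR 149 = 251 (0b11111011)
Final: R1 = 251

251


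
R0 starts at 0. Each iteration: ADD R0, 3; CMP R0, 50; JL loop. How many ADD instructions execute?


Loop trace (R0 starts at 0, target 50, step 3):
  ADD #1: R0 = 0 + 3 = 3  → 3 < 50, loop
  ADD #2: R0 = 3 + 3 = 6  → 6 < 50, loop
  ADD #3: R0 = 6 + 3 = 9  → 9 < 50, loop
  ADD #4: R0 = 9 + 3 = 12  → 12 < 50, loop
  ADD #5: R0 = 12 + 3 = 15  → 15 < 50, loop
  ADD #6: R0 = 15 + 3 = 18  → 18 < 50, loop
  ADD #7: R0 = 18 + 3 = 21  → 21 < 50, loop
  ADD #8: R0 = 21 + 3 = 24  → 24 < 50, loop
  ADD #9: R0 = 24 + 3 = 27  → 27 < 50, loop
  ADD #10: R0 = 27 + 3 = 30  → 30 < 50, loop
  ADD #11: R0 = 30 + 3 = 33  → 33 < 50, loop
  ADD #12: R0 = 33 + 3 = 36  → 36 < 50, loop
  ADD #13: R0 = 36 + 3 = 39  → 39 < 50, loop
  ADD #14: R0 = 39 + 3 = 42  → 42 < 50, loop
  ADD #15: R0 = 42 + 3 = 45  → 45 < 50, loop
  ADD #16: R0 = 45 + 3 = 48  → 48 < 50, loop
  ADD #17: R0 = 48 + 3 = 51  → 51 >= 50, exit
Total ADD instructions: 17

17
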